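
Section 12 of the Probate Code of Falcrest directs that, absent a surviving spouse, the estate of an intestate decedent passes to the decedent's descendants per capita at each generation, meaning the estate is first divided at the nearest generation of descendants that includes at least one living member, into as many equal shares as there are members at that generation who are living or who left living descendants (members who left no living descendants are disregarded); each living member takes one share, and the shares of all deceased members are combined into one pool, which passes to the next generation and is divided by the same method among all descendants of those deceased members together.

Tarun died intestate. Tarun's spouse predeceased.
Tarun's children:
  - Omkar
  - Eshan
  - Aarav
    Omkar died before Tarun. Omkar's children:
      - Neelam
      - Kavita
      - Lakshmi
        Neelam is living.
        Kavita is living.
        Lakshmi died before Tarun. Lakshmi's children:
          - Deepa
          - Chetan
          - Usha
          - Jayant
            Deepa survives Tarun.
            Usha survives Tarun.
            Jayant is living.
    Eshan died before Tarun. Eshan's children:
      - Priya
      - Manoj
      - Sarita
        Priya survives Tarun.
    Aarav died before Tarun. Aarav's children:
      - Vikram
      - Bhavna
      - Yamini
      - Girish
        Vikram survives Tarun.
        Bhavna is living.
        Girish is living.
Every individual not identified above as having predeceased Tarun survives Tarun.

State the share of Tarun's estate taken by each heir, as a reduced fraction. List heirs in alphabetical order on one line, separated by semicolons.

There is no surviving spouse, so the entire estate passes to Tarun's descendants per capita at each generation.
No one at generation 1 (Omkar, Eshan, Aarav) is living; moving to the next generation.
At generation 2 (Neelam, Kavita, Lakshmi, Priya, Manoj, Sarita, Vikram, Bhavna, Yamini, Girish) there are 10 shares of (1)/10 = 1/10 each.
Living: Neelam, Kavita, Priya, Manoj, Sarita, Vikram, Bhavna, Yamini, and Girish — each takes 1/10.
Deceased: Lakshmi. That 1/10 share is carried to generation 3.
At generation 3 (Deepa, Chetan, Usha, Jayant) there are 4 shares of (1/10)/4 = 1/40 each.
Living: Deepa, Chetan, Usha, and Jayant — each takes 1/40.

Bhavna 1/10; Chetan 1/40; Deepa 1/40; Girish 1/10; Jayant 1/40; Kavita 1/10; Manoj 1/10; Neelam 1/10; Priya 1/10; Sarita 1/10; Usha 1/40; Vikram 1/10; Yamini 1/10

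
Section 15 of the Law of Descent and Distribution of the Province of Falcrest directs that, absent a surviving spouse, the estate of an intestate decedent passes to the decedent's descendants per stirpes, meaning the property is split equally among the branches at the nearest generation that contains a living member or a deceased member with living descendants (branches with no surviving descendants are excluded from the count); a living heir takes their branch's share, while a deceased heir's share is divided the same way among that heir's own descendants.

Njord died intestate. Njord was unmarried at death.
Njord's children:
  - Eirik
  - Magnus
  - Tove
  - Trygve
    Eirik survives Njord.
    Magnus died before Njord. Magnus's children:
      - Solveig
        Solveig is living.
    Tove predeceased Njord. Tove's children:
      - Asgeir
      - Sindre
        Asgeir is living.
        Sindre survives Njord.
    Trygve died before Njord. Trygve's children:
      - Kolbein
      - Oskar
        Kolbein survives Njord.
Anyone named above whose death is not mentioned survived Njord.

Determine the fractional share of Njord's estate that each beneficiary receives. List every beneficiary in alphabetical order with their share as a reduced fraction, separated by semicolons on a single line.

There is no surviving spouse, so the entire estate passes to Njord's descendants per stirpes.
The estate is divided into 4 equal shares of 1/4 among Eirik, Magnus, Tove, Trygve.
Eirik is living and takes 1/4.
Magnus predeceased; the 1/4 allotted to Magnus's branch passes to Magnus's issue by representation.
Solveig is the sole taker at this level and receives the full 1/4.
Tove predeceased; the 1/4 allotted to Tove's branch passes to Tove's issue by representation.
The 1/4 is divided into 2 equal shares of 1/8 among Asgeir, Sindre.
Asgeir is living and takes 1/8.
Sindre is living and takes 1/8.
Trygve predeceased; the 1/4 allotted to Trygve's branch passes to Trygve's issue by representation.
The 1/4 is divided into 2 equal shares of 1/8 among Kolbein, Oskar.
Kolbein is living and takes 1/8.
Oskar is living and takes 1/8.

Asgeir 1/8; Eirik 1/4; Kolbein 1/8; Oskar 1/8; Sindre 1/8; Solveig 1/4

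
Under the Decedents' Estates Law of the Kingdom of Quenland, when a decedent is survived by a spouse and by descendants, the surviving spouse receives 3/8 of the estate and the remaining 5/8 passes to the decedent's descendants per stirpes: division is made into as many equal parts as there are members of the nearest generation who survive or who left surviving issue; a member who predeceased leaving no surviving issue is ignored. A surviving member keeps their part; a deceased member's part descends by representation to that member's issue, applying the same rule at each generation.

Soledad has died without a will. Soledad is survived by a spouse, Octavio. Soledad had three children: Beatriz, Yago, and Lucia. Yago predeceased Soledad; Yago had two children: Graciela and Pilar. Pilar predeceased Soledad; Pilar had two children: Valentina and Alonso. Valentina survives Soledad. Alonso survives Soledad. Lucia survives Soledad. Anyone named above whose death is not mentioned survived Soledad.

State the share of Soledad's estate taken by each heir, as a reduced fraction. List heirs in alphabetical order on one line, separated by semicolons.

Alonso 5/96; Beatriz 5/24; Graciela 5/48; Lucia 5/24; Octavio 3/8; Valentina 5/96

Octavio, as surviving spouse, takes 3/8.
The remaining 5/8 passes to Soledad's descendants per stirpes.
The 5/8 is divided into 3 equal shares of 5/24 among Beatriz, Yago, Lucia.
Beatriz is living and takes 5/24.
Yago predeceased; the 5/24 allotted to Yago's branch passes to Yago's issue by representation.
The 5/24 is divided into 2 equal shares of 5/48 among Graciela, Pilar.
Graciela is living and takes 5/48.
Pilar predeceased; the 5/48 allotted to Pilar's branch passes to Pilar's issue by representation.
The 5/48 is divided into 2 equal shares of 5/96 among Valentina, Alonso.
Valentina is living and takes 5/96.
Alonso is living and takes 5/96.
Lucia is living and takes 5/24.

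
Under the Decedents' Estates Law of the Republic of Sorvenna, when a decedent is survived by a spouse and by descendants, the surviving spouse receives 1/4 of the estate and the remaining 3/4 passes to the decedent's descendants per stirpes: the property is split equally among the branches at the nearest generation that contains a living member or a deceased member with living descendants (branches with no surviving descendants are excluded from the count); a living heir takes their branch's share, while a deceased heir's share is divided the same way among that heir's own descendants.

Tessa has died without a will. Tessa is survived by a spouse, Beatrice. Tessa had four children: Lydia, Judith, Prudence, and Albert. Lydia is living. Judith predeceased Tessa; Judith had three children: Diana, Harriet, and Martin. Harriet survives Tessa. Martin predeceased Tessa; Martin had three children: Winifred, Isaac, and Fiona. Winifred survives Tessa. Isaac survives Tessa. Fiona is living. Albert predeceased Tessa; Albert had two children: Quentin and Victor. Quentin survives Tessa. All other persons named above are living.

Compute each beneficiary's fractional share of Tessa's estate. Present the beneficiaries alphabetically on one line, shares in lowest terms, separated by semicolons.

Beatrice 1/4; Diana 1/16; Fiona 1/48; Harriet 1/16; Isaac 1/48; Lydia 3/16; Prudence 3/16; Quentin 3/32; Victor 3/32; Winifred 1/48

Beatrice, as surviving spouse, takes 1/4.
The remaining 3/4 passes to Tessa's descendants per stirpes.
The 3/4 is divided into 4 equal shares of 3/16 among Lydia, Judith, Prudence, Albert.
Lydia is living and takes 3/16.
Judith predeceased; the 3/16 allotted to Judith's branch passes to Judith's issue by representation.
The 3/16 is divided into 3 equal shares of 1/16 among Diana, Harriet, Martin.
Diana is living and takes 1/16.
Harriet is living and takes 1/16.
Martin predeceased; the 1/16 allotted to Martin's branch passes to Martin's issue by representation.
The 1/16 is divided into 3 equal shares of 1/48 among Winifred, Isaac, Fiona.
Winifred is living and takes 1/48.
Isaac is living and takes 1/48.
Fiona is living and takes 1/48.
Prudence is living and takes 3/16.
Albert predeceased; the 3/16 allotted to Albert's branch passes to Albert's issue by representation.
The 3/16 is divided into 2 equal shares of 3/32 among Quentin, Victor.
Quentin is living and takes 3/32.
Victor is living and takes 3/32.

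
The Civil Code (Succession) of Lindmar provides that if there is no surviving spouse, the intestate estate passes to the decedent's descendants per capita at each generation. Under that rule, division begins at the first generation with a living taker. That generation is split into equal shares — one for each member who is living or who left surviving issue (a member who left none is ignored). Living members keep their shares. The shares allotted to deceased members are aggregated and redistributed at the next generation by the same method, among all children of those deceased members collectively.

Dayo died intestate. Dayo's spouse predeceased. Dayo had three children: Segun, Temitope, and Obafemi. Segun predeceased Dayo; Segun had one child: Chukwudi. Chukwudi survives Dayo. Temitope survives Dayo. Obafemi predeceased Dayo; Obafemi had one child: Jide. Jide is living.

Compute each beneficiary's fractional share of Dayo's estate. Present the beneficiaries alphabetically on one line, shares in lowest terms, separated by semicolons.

There is no surviving spouse, so the entire estate passes to Dayo's descendants per capita at each generation.
At generation 1 (Segun, Temitope, Obafemi) there are 3 shares of (1)/3 = 1/3 each.
Living: Temitope — each takes 1/3.
Deceased: Segun and Obafemi. Their combined 2/3 is pooled and carried to generation 2.
At generation 2 (Chukwudi, Jide) there are 2 shares of (2/3)/2 = 1/3 each.
Living: Chukwudi and Jide — each takes 1/3.

Chukwudi 1/3; Jide 1/3; Temitope 1/3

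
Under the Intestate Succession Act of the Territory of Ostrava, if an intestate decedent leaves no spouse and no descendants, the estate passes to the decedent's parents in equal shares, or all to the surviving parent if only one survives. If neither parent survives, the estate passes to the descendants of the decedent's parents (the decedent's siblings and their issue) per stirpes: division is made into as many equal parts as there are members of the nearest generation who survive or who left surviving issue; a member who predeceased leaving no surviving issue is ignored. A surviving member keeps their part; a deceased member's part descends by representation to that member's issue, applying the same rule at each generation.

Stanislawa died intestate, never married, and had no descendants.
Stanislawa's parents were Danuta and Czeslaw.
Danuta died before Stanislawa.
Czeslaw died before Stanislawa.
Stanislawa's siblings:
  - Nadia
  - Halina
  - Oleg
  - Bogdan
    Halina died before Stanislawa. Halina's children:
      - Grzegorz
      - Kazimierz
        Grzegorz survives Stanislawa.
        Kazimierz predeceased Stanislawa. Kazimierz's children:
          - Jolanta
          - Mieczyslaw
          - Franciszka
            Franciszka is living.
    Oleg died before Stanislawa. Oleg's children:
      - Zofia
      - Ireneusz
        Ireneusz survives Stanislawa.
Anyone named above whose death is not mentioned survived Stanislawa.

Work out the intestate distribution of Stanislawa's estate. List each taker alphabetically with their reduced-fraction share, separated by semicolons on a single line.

Bogdan 1/4; Franciszka 1/24; Grzegorz 1/8; Ireneusz 1/8; Jolanta 1/24; Mieczyslaw 1/24; Nadia 1/4; Zofia 1/8

Neither parent survives and there are no descendants, so the estate passes to Stanislawa's siblings and their issue per stirpes.
The estate is divided into 4 equal shares of 1/4 among Nadia, Halina, Oleg, Bogdan.
Nadia is living and takes 1/4.
Halina predeceased; the 1/4 allotted to Halina's branch passes to Halina's issue by representation.
The 1/4 is divided into 2 equal shares of 1/8 among Grzegorz, Kazimierz.
Grzegorz is living and takes 1/8.
Kazimierz predeceased; the 1/8 allotted to Kazimierz's branch passes to Kazimierz's issue by representation.
The 1/8 is divided into 3 equal shares of 1/24 among Jolanta, Mieczyslaw, Franciszka.
Jolanta is living and takes 1/24.
Mieczyslaw is living and takes 1/24.
Franciszka is living and takes 1/24.
Oleg predeceased; the 1/4 allotted to Oleg's branch passes to Oleg's issue by representation.
The 1/4 is divided into 2 equal shares of 1/8 among Zofia, Ireneusz.
Zofia is living and takes 1/8.
Ireneusz is living and takes 1/8.
Bogdan is living and takes 1/4.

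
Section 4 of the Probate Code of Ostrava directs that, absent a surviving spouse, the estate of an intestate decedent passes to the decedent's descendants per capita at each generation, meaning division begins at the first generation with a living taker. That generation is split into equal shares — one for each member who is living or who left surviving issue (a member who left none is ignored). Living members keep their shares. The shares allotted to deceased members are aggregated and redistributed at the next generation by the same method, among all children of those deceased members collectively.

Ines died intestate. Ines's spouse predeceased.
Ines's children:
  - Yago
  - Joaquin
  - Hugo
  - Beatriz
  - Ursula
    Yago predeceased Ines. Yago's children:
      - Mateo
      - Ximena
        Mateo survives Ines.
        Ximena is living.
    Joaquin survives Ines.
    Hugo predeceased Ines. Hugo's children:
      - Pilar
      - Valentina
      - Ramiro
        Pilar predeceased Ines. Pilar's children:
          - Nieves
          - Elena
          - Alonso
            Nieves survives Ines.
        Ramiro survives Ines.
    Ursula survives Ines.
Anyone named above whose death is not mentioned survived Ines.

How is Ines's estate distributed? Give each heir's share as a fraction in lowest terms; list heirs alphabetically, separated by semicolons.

There is no surviving spouse, so the entire estate passes to Ines's descendants per capita at each generation.
At generation 1 (Yago, Joaquin, Hugo, Beatriz, Ursula) there are 5 shares of (1)/5 = 1/5 each.
Living: Joaquin, Beatriz, and Ursula — each takes 1/5.
Deceased: Yago and Hugo. Their combined 2/5 is pooled and carried to generation 2.
At generation 2 (Mateo, Ximena, Pilar, Valentina, Ramiro) there are 5 shares of (2/5)/5 = 2/25 each.
Living: Mateo, Ximena, Valentina, and Ramiro — each takes 2/25.
Deceased: Pilar. That 2/25 share is carried to generation 3.
At generation 3 (Nieves, Elena, Alonso) there are 3 shares of (2/25)/3 = 2/75 each.
Living: Nieves, Elena, and Alonso — each takes 2/75.

Alonso 2/75; Beatriz 1/5; Elena 2/75; Joaquin 1/5; Mateo 2/25; Nieves 2/75; Ramiro 2/25; Ursula 1/5; Valentina 2/25; Ximena 2/25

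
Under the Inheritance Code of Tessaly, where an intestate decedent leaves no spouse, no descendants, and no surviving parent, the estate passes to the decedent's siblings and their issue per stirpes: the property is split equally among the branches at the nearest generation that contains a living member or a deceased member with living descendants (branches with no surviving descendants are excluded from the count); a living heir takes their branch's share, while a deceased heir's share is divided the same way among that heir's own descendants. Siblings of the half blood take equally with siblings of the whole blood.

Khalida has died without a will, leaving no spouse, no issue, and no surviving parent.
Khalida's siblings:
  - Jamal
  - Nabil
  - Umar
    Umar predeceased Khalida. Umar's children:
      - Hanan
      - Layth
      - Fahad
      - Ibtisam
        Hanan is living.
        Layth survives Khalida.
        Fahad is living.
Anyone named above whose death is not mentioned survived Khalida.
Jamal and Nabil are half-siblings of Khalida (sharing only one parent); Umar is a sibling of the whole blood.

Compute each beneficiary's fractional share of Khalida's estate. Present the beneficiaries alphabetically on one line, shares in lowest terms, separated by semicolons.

No spouse, descendants, or parent survives, so the estate passes to Khalida's siblings per stirpes.
Half-blood and whole-blood siblings take equally under the stated rule.
The estate is divided into 3 equal shares of 1/3 among Jamal, Nabil, Umar.
Jamal is living and takes 1/3.
Nabil is living and takes 1/3.
Umar predeceased; the 1/3 allotted to Umar's branch passes to Umar's issue by representation.
The 1/3 is divided into 4 equal shares of 1/12 among Hanan, Layth, Fahad, Ibtisam.
Hanan is living and takes 1/12.
Layth is living and takes 1/12.
Fahad is living and takes 1/12.
Ibtisam is living and takes 1/12.

Fahad 1/12; Hanan 1/12; Ibtisam 1/12; Jamal 1/3; Layth 1/12; Nabil 1/3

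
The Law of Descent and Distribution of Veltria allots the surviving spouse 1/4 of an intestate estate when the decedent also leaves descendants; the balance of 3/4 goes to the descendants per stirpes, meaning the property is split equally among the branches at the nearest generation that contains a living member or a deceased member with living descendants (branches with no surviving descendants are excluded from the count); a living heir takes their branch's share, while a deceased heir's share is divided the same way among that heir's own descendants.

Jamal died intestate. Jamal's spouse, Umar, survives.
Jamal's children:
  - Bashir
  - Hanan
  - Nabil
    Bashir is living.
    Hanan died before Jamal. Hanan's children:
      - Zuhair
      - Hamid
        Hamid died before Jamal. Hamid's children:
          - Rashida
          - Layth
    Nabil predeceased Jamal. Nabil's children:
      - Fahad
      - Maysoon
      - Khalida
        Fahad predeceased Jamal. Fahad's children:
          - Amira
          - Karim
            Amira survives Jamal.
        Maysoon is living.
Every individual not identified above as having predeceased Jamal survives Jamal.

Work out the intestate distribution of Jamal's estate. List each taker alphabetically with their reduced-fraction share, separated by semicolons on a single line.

Umar, as surviving spouse, takes 1/4.
The remaining 3/4 passes to Jamal's descendants per stirpes.
The 3/4 is divided into 3 equal shares of 1/4 among Bashir, Hanan, Nabil.
Bashir is living and takes 1/4.
Hanan predeceased; the 1/4 allotted to Hanan's branch passes to Hanan's issue by representation.
The 1/4 is divided into 2 equal shares of 1/8 among Zuhair, Hamid.
Zuhair is living and takes 1/8.
Hamid predeceased; the 1/8 allotted to Hamid's branch passes to Hamid's issue by representation.
The 1/8 is divided into 2 equal shares of 1/16 among Rashida, Layth.
Rashida is living and takes 1/16.
Layth is living and takes 1/16.
Nabil predeceased; the 1/4 allotted to Nabil's branch passes to Nabil's issue by representation.
The 1/4 is divided into 3 equal shares of 1/12 among Fahad, Maysoon, Khalida.
Fahad predeceased; the 1/12 allotted to Fahad's branch passes to Fahad's issue by representation.
The 1/12 is divided into 2 equal shares of 1/24 among Amira, Karim.
Amira is living and takes 1/24.
Karim is living and takes 1/24.
Maysoon is living and takes 1/12.
Khalida is living and takes 1/12.

Amira 1/24; Bashir 1/4; Karim 1/24; Khalida 1/12; Layth 1/16; Maysoon 1/12; Rashida 1/16; Umar 1/4; Zuhair 1/8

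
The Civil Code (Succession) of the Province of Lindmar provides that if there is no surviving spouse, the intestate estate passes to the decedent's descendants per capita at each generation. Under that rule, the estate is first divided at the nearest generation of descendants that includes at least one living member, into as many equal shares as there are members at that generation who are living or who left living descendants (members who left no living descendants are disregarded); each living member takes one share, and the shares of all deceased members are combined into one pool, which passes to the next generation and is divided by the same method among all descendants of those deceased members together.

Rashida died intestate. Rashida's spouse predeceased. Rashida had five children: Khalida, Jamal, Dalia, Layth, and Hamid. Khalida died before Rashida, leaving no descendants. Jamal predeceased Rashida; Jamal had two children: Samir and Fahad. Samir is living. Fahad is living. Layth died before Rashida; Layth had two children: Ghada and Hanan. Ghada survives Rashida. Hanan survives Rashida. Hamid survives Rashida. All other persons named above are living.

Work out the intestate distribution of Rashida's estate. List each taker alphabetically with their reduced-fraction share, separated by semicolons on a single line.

There is no surviving spouse, so the entire estate passes to Rashida's descendants per capita at each generation.
At generation 1 (Jamal, Dalia, Layth, Hamid) there are 4 shares of (1)/4 = 1/4 each.
Living: Dalia and Hamid — each takes 1/4.
Deceased: Jamal and Layth. Their combined 1/2 is pooled and carried to generation 2.
At generation 2 (Samir, Fahad, Ghada, Hanan) there are 4 shares of (1/2)/4 = 1/8 each.
Living: Samir, Fahad, Ghada, and Hanan — each takes 1/8.

Dalia 1/4; Fahad 1/8; Ghada 1/8; Hamid 1/4; Hanan 1/8; Samir 1/8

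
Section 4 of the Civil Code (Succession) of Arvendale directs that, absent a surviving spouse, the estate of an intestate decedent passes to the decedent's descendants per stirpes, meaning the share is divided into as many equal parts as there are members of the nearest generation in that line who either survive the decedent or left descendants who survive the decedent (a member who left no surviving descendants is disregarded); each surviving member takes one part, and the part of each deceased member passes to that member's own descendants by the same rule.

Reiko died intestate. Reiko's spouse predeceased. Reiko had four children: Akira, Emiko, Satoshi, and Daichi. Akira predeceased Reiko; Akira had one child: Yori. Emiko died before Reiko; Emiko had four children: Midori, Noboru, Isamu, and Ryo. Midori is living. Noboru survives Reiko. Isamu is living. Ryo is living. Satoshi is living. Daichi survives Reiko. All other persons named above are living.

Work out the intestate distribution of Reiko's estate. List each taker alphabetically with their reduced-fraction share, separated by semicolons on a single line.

Daichi 1/4; Isamu 1/16; Midori 1/16; Noboru 1/16; Ryo 1/16; Satoshi 1/4; Yori 1/4

There is no surviving spouse, so the entire estate passes to Reiko's descendants per stirpes.
The estate is divided into 4 equal shares of 1/4 among Akira, Emiko, Satoshi, Daichi.
Akira predeceased; the 1/4 allotted to Akira's branch passes to Akira's issue by representation.
Yori is the sole taker at this level and receives the full 1/4.
Emiko predeceased; the 1/4 allotted to Emiko's branch passes to Emiko's issue by representation.
The 1/4 is divided into 4 equal shares of 1/16 among Midori, Noboru, Isamu, Ryo.
Midori is living and takes 1/16.
Noboru is living and takes 1/16.
Isamu is living and takes 1/16.
Ryo is living and takes 1/16.
Satoshi is living and takes 1/4.
Daichi is living and takes 1/4.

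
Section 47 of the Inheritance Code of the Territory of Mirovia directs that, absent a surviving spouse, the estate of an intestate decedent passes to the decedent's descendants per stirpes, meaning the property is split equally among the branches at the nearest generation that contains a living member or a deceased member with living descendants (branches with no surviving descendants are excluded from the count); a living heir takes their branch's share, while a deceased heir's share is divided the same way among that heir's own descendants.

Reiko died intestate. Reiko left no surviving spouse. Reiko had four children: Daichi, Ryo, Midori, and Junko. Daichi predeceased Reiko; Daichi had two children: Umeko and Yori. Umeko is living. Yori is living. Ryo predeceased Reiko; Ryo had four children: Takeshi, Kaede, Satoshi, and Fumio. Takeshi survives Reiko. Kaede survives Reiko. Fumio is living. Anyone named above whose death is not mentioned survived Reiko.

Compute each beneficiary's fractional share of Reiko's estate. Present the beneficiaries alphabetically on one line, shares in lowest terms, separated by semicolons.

Fumio 1/16; Junko 1/4; Kaede 1/16; Midori 1/4; Satoshi 1/16; Takeshi 1/16; Umeko 1/8; Yori 1/8

There is no surviving spouse, so the entire estate passes to Reiko's descendants per stirpes.
The estate is divided into 4 equal shares of 1/4 among Daichi, Ryo, Midori, Junko.
Daichi predeceased; the 1/4 allotted to Daichi's branch passes to Daichi's issue by representation.
The 1/4 is divided into 2 equal shares of 1/8 among Umeko, Yori.
Umeko is living and takes 1/8.
Yori is living and takes 1/8.
Ryo predeceased; the 1/4 allotted to Ryo's branch passes to Ryo's issue by representation.
The 1/4 is divided into 4 equal shares of 1/16 among Takeshi, Kaede, Satoshi, Fumio.
Takeshi is living and takes 1/16.
Kaede is living and takes 1/16.
Satoshi is living and takes 1/16.
Fumio is living and takes 1/16.
Midori is living and takes 1/4.
Junko is living and takes 1/4.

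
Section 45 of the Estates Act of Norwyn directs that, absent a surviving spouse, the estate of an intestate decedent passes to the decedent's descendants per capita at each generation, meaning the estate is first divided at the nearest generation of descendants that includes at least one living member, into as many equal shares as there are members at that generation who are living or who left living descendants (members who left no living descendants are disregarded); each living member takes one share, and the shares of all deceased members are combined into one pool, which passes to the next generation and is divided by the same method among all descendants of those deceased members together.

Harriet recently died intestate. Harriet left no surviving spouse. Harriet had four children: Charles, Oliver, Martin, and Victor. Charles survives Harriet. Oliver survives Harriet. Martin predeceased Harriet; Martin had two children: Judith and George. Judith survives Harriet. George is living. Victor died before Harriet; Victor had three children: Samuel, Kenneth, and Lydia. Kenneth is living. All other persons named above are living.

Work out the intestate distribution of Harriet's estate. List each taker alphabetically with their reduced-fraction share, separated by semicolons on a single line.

There is no surviving spouse, so the entire estate passes to Harriet's descendants per capita at each generation.
At generation 1 (Charles, Oliver, Martin, Victor) there are 4 shares of (1)/4 = 1/4 each.
Living: Charles and Oliver — each takes 1/4.
Deceased: Martin and Victor. Their combined 1/2 is pooled and carried to generation 2.
At generation 2 (Judith, George, Samuel, Kenneth, Lydia) there are 5 shares of (1/2)/5 = 1/10 each.
Living: Judith, George, Samuel, Kenneth, and Lydia — each takes 1/10.

Charles 1/4; George 1/10; Judith 1/10; Kenneth 1/10; Lydia 1/10; Oliver 1/4; Samuel 1/10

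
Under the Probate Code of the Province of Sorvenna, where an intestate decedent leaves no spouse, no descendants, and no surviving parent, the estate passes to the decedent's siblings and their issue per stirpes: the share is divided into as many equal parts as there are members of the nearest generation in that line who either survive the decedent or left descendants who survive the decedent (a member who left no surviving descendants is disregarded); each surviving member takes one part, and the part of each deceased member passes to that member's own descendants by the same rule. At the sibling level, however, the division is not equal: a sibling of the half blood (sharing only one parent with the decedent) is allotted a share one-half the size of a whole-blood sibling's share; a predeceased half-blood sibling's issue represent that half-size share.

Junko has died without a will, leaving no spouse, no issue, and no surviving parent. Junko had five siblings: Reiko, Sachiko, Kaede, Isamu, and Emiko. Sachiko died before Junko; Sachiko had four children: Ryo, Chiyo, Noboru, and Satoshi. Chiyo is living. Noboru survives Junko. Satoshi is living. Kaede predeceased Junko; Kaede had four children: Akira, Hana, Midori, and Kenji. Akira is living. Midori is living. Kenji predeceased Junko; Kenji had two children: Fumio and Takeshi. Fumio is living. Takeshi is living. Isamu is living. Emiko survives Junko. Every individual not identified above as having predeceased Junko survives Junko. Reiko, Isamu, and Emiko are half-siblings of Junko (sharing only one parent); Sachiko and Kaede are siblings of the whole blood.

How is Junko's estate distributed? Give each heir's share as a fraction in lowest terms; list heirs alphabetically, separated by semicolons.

Akira 1/14; Chiyo 1/14; Emiko 1/7; Fumio 1/28; Hana 1/14; Isamu 1/7; Midori 1/14; Noboru 1/14; Reiko 1/7; Ryo 1/14; Satoshi 1/14; Takeshi 1/28

No spouse, descendants, or parent survives, so the estate passes to Junko's siblings per stirpes.
Half-blood siblings count for one-half the weight of whole-blood siblings at the initial division.
Dividing 1 in proportion to weights (total weight 7/2): Reiko (weight 1/2) → 1/7; Sachiko (weight 1) → 2/7; Kaede (weight 1) → 2/7; Isamu (weight 1/2) → 1/7; Emiko (weight 1/2) → 1/7.
Reiko is living and takes 1/7.
Sachiko predeceased; the 2/7 allotted to Sachiko's branch passes to Sachiko's issue by representation.
The 2/7 is divided into 4 equal shares of 1/14 among Ryo, Chiyo, Noboru, Satoshi.
Ryo is living and takes 1/14.
Chiyo is living and takes 1/14.
Noboru is living and takes 1/14.
Satoshi is living and takes 1/14.
Kaede predeceased; the 2/7 allotted to Kaede's branch passes to Kaede's issue by representation.
The 2/7 is divided into 4 equal shares of 1/14 among Akira, Hana, Midori, Kenji.
Akira is living and takes 1/14.
Hana is living and takes 1/14.
Midori is living and takes 1/14.
Kenji predeceased; the 1/14 allotted to Kenji's branch passes to Kenji's issue by representation.
The 1/14 is divided into 2 equal shares of 1/28 among Fumio, Takeshi.
Fumio is living and takes 1/28.
Takeshi is living and takes 1/28.
Isamu is living and takes 1/7.
Emiko is living and takes 1/7.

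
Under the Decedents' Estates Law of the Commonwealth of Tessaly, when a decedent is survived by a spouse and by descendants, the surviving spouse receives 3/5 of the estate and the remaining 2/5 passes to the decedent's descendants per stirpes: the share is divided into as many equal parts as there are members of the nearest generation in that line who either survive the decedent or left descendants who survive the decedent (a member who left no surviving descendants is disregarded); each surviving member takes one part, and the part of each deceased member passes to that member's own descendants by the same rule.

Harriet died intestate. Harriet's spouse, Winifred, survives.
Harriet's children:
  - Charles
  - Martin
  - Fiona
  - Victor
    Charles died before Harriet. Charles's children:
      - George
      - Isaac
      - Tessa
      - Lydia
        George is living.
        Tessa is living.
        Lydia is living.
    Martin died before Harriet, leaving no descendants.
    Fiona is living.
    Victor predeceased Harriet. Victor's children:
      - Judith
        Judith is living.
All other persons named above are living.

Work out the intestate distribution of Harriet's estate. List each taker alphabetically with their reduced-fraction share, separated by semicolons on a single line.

Fiona 2/15; George 1/30; Isaac 1/30; Judith 2/15; Lydia 1/30; Tessa 1/30; Winifred 3/5

Winifred, as surviving spouse, takes 3/5.
The remaining 2/5 passes to Harriet's descendants per stirpes.
Martin left no surviving issue, so that branch lapses and is disregarded.
The 2/5 is divided into 3 equal shares of 2/15 among Charles, Fiona, Victor.
Charles predeceased; the 2/15 allotted to Charles's branch passes to Charles's issue by representation.
The 2/15 is divided into 4 equal shares of 1/30 among George, Isaac, Tessa, Lydia.
George is living and takes 1/30.
Isaac is living and takes 1/30.
Tessa is living and takes 1/30.
Lydia is living and takes 1/30.
Fiona is living and takes 2/15.
Victor predeceased; the 2/15 allotted to Victor's branch passes to Victor's issue by representation.
Judith is the sole taker at this level and receives the full 2/15.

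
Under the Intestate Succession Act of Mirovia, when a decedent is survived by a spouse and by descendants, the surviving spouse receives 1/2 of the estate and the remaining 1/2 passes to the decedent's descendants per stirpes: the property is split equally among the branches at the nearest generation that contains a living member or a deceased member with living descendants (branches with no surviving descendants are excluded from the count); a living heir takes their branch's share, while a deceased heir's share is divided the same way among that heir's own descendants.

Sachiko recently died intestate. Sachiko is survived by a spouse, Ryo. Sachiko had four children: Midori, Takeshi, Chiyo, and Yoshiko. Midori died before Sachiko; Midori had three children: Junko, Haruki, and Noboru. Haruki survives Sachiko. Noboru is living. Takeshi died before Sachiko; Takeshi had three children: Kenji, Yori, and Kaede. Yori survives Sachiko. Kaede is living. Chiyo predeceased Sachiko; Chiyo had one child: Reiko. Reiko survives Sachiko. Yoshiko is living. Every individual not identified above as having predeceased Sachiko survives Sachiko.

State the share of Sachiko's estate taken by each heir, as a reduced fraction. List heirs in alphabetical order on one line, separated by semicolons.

Ryo, as surviving spouse, takes 1/2.
The remaining 1/2 passes to Sachiko's descendants per stirpes.
The 1/2 is divided into 4 equal shares of 1/8 among Midori, Takeshi, Chiyo, Yoshiko.
Midori predeceased; the 1/8 allotted to Midori's branch passes to Midori's issue by representation.
The 1/8 is divided into 3 equal shares of 1/24 among Junko, Haruki, Noboru.
Junko is living and takes 1/24.
Haruki is living and takes 1/24.
Noboru is living and takes 1/24.
Takeshi predeceased; the 1/8 allotted to Takeshi's branch passes to Takeshi's issue by representation.
The 1/8 is divided into 3 equal shares of 1/24 among Kenji, Yori, Kaede.
Kenji is living and takes 1/24.
Yori is living and takes 1/24.
Kaede is living and takes 1/24.
Chiyo predeceased; the 1/8 allotted to Chiyo's branch passes to Chiyo's issue by representation.
Reiko is the sole taker at this level and receives the full 1/8.
Yoshiko is living and takes 1/8.

Haruki 1/24; Junko 1/24; Kaede 1/24; Kenji 1/24; Noboru 1/24; Reiko 1/8; Ryo 1/2; Yori 1/24; Yoshiko 1/8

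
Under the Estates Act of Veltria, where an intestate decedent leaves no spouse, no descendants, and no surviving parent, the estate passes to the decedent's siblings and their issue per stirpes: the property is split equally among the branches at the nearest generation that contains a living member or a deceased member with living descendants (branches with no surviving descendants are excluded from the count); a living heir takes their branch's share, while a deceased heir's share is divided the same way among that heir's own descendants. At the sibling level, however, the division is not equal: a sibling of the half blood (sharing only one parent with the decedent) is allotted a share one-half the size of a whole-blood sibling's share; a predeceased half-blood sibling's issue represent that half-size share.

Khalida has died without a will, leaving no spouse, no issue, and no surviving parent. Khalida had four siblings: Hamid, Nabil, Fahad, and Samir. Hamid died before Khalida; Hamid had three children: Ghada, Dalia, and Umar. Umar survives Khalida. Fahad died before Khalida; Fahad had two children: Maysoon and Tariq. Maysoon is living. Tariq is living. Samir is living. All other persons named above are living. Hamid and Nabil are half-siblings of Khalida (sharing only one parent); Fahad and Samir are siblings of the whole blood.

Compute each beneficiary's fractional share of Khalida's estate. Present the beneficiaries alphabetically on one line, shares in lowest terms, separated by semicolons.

Dalia 1/18; Ghada 1/18; Maysoon 1/6; Nabil 1/6; Samir 1/3; Tariq 1/6; Umar 1/18

No spouse, descendants, or parent survives, so the estate passes to Khalida's siblings per stirpes.
Half-blood siblings count for one-half the weight of whole-blood siblings at the initial division.
Dividing 1 in proportion to weights (total weight 3): Hamid (weight 1/2) → 1/6; Nabil (weight 1/2) → 1/6; Fahad (weight 1) → 1/3; Samir (weight 1) → 1/3.
Hamid predeceased; the 1/6 allotted to Hamid's branch passes to Hamid's issue by representation.
The 1/6 is divided into 3 equal shares of 1/18 among Ghada, Dalia, Umar.
Ghada is living and takes 1/18.
Dalia is living and takes 1/18.
Umar is living and takes 1/18.
Nabil is living and takes 1/6.
Fahad predeceased; the 1/3 allotted to Fahad's branch passes to Fahad's issue by representation.
The 1/3 is divided into 2 equal shares of 1/6 among Maysoon, Tariq.
Maysoon is living and takes 1/6.
Tariq is living and takes 1/6.
Samir is living and takes 1/3.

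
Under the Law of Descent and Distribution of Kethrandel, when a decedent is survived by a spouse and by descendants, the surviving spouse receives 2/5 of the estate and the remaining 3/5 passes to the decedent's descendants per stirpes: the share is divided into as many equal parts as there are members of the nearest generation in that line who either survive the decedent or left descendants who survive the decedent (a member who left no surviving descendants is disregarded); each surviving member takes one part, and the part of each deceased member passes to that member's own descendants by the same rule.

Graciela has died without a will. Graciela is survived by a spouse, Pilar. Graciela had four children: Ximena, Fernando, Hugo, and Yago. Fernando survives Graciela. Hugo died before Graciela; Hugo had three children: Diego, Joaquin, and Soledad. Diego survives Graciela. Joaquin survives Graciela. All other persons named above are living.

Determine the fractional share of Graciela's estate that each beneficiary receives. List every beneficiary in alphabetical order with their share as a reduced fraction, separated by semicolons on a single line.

Pilar, as surviving spouse, takes 2/5.
The remaining 3/5 passes to Graciela's descendants per stirpes.
The 3/5 is divided into 4 equal shares of 3/20 among Ximena, Fernando, Hugo, Yago.
Ximena is living and takes 3/20.
Fernando is living and takes 3/20.
Hugo predeceased; the 3/20 allotted to Hugo's branch passes to Hugo's issue by representation.
The 3/20 is divided into 3 equal shares of 1/20 among Diego, Joaquin, Soledad.
Diego is living and takes 1/20.
Joaquin is living and takes 1/20.
Soledad is living and takes 1/20.
Yago is living and takes 3/20.

Diego 1/20; Fernando 3/20; Joaquin 1/20; Pilar 2/5; Soledad 1/20; Ximena 3/20; Yago 3/20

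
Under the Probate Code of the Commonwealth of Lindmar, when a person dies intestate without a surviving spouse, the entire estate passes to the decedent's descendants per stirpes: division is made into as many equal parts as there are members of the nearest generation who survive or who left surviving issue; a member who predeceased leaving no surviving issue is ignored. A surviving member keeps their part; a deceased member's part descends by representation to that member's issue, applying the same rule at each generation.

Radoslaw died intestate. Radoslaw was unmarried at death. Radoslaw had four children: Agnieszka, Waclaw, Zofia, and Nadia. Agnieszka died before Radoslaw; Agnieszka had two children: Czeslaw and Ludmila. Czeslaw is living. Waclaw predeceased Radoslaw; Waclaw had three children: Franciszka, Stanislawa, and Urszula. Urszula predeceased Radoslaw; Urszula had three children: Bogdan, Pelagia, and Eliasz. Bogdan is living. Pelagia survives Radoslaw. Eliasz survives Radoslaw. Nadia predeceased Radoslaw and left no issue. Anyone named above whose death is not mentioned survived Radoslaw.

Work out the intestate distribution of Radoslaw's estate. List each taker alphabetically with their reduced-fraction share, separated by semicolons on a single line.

Bogdan 1/27; Czeslaw 1/6; Eliasz 1/27; Franciszka 1/9; Ludmila 1/6; Pelagia 1/27; Stanislawa 1/9; Zofia 1/3

There is no surviving spouse, so the entire estate passes to Radoslaw's descendants per stirpes.
Nadia left no surviving issue, so that branch lapses and is disregarded.
The estate is divided into 3 equal shares of 1/3 among Agnieszka, Waclaw, Zofia.
Agnieszka predeceased; the 1/3 allotted to Agnieszka's branch passes to Agnieszka's issue by representation.
The 1/3 is divided into 2 equal shares of 1/6 among Czeslaw, Ludmila.
Czeslaw is living and takes 1/6.
Ludmila is living and takes 1/6.
Waclaw predeceased; the 1/3 allotted to Waclaw's branch passes to Waclaw's issue by representation.
The 1/3 is divided into 3 equal shares of 1/9 among Franciszka, Stanislawa, Urszula.
Franciszka is living and takes 1/9.
Stanislawa is living and takes 1/9.
Urszula predeceased; the 1/9 allotted to Urszula's branch passes to Urszula's issue by representation.
The 1/9 is divided into 3 equal shares of 1/27 among Bogdan, Pelagia, Eliasz.
Bogdan is living and takes 1/27.
Pelagia is living and takes 1/27.
Eliasz is living and takes 1/27.
Zofia is living and takes 1/3.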